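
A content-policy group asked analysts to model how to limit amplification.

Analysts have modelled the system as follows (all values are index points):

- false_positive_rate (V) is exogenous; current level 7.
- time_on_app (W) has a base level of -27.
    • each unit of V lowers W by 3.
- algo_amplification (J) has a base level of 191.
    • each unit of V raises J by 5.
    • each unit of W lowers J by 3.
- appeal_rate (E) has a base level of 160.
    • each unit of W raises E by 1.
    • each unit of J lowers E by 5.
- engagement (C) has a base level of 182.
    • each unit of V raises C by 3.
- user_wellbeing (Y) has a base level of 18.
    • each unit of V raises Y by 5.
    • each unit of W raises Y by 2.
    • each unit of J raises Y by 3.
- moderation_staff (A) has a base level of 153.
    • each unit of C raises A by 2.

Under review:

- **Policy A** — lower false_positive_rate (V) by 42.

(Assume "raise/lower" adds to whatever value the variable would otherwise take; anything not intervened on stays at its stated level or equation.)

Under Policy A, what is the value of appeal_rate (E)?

Policy A (V − 42):
  V = 7 − 42 = -35
  W = -27 − 3·(-35) = 78
  J = 191 + 5·(-35) − 3·78 = -218
  E = 160 + 78 − 5·(-218) = 1328

1328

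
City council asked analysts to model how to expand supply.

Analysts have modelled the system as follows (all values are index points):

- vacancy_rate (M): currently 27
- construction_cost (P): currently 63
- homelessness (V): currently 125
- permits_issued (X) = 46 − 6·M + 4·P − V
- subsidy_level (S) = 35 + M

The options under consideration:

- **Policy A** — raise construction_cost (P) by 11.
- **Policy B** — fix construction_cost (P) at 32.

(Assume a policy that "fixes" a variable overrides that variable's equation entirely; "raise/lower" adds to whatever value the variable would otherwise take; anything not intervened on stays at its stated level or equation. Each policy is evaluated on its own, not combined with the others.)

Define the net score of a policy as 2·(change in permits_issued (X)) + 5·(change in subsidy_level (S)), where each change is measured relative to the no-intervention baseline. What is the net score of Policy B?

Baseline:
  M = 27
  P = 63
  V = 125
  X = 46 − 6·27 + 4·63 − 125 = 11
  S = 35 + 27 = 62
Policy B (P := 32):
  M = 27
  P = 32
  V = 125
  X = 46 − 6·27 + 4·32 − 125 = -113
  S = 35 + 27 = 62
ΔX = -113 − 11 = -124; ΔS = 62 − 62 = 0
Score = 2·(-124) + 5·0 = -248

-248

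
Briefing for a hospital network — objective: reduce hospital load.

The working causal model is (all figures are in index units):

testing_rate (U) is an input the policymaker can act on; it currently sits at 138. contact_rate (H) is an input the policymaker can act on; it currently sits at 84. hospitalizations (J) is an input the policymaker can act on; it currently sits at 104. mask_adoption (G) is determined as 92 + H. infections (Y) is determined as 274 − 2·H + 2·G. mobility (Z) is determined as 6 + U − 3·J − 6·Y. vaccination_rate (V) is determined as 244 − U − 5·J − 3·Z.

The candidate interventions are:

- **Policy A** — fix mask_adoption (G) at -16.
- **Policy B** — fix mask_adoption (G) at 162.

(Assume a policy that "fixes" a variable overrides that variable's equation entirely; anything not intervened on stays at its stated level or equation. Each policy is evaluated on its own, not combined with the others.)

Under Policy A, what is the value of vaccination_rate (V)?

Policy A (G := -16):
  U = 138
  H = 84
  J = 104
  G = -16
  Y = 274 − 2·84 + 2·(-16) = 74
  Z = 6 + 138 − 3·104 − 6·74 = -612
  V = 244 − 138 − 5·104 − 3·(-612) = 1422

1422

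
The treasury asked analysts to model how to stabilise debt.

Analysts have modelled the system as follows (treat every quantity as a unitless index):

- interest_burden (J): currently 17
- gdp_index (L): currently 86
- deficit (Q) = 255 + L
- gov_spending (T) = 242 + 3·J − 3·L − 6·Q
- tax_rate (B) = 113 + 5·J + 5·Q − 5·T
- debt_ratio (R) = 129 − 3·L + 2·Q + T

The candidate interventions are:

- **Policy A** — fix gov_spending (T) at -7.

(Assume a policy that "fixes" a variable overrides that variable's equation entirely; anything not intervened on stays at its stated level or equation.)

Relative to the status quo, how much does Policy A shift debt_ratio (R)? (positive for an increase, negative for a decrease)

2004

Baseline:
  J = 17
  L = 86
  Q = 255 + 86 = 341
  T = 242 + 3·17 − 3·86 − 6·341 = -2011
  R = 129 − 3·86 + 2·341 + (-2011) = -1458
Policy A (T := -7):
  J = 17
  L = 86
  Q = 255 + 86 = 341
  T = -7
  R = 129 − 3·86 + 2·341 + (-7) = 546
Change in R: 546 − (-1458) = 2004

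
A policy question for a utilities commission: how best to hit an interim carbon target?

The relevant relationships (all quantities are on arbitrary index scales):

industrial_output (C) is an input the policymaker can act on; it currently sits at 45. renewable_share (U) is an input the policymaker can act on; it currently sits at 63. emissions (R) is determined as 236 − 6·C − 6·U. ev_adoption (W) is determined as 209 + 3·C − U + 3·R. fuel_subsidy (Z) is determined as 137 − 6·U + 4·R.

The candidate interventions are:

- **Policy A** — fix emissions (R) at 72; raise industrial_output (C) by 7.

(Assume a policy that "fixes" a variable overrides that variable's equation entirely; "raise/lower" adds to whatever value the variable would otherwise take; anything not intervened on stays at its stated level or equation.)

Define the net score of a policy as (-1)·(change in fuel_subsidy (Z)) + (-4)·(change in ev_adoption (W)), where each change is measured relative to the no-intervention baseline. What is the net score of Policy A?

-7828

Baseline:
  C = 45
  U = 63
  R = 236 − 6·45 − 6·63 = -412
  W = 209 + 3·45 − 63 + 3·(-412) = -955
  Z = 137 − 6·63 + 4·(-412) = -1889
Policy A (R := 72, C + 7):
  C = 45 + 7 = 52
  U = 63
  R = 72
  W = 209 + 3·52 − 63 + 3·72 = 518
  Z = 137 − 6·63 + 4·72 = 47
ΔZ = 47 − (-1889) = 1936; ΔW = 518 − (-955) = 1473
Score = (-1)·1936 + (-4)·1473 = -7828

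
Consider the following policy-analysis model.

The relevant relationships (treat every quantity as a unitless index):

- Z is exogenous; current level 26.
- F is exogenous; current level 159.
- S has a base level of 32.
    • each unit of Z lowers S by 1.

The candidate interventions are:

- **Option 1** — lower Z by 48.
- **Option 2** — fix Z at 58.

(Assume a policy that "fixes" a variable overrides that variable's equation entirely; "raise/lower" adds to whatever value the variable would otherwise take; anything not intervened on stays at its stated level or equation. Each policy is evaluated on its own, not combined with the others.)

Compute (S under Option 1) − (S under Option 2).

80

Option 1 (Z − 48):
  Z = 26 − 48 = -22
  S = 32 − (-22) = 54
Option 2 (Z := 58):
  Z = 58
  S = 32 − 58 = -26
S: 54 − (-26) = 80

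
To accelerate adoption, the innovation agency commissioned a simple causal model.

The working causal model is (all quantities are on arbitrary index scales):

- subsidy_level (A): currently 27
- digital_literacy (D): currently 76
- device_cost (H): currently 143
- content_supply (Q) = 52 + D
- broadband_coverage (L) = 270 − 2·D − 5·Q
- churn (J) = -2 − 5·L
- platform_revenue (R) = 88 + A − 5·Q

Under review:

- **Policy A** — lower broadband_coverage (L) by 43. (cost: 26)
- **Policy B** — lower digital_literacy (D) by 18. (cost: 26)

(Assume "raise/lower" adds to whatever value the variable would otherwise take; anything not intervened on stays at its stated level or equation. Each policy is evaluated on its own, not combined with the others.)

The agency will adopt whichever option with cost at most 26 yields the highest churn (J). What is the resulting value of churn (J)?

Policy A (L − 43):
  D = 76
  Q = 52 + 76 = 128
  L = 270 − 2·76 − 5·128 (−43 from intervention) = -565
  J = -2 − 5·(-565) = 2823
Policy B (D − 18):
  D = 76 − 18 = 58
  Q = 52 + 58 = 110
  L = 270 − 2·58 − 5·110 = -396
  J = -2 − 5·(-396) = 1978
Comparing — Policy A: J=2823, Policy B: J=1978. Highest is 2823 (Policy A).

2823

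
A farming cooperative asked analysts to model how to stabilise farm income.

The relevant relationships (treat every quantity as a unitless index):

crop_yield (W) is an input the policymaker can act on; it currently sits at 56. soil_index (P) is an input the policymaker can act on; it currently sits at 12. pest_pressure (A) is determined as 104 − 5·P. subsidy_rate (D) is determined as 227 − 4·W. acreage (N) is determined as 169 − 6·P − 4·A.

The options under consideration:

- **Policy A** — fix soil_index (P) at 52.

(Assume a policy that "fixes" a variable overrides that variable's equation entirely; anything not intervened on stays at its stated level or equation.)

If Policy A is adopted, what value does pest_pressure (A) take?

-156

Policy A (P := 52):
  P = 52
  A = 104 − 5·52 = -156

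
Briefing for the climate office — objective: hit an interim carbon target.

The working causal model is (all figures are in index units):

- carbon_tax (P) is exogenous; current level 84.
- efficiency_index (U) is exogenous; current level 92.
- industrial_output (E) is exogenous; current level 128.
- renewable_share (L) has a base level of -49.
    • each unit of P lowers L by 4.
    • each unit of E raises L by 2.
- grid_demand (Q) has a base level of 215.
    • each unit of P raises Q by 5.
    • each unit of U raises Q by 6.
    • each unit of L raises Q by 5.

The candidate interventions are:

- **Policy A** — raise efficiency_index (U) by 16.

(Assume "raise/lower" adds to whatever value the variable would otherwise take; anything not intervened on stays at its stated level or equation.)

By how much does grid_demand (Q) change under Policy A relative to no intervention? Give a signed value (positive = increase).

96

Baseline:
  P = 84
  U = 92
  E = 128
  L = -49 − 4·84 + 2·128 = -129
  Q = 215 + 5·84 + 6·92 + 5·(-129) = 542
Policy A (U + 16):
  P = 84
  U = 92 + 16 = 108
  E = 128
  L = -49 − 4·84 + 2·128 = -129
  Q = 215 + 5·84 + 6·108 + 5·(-129) = 638
Change in Q: 638 − 542 = 96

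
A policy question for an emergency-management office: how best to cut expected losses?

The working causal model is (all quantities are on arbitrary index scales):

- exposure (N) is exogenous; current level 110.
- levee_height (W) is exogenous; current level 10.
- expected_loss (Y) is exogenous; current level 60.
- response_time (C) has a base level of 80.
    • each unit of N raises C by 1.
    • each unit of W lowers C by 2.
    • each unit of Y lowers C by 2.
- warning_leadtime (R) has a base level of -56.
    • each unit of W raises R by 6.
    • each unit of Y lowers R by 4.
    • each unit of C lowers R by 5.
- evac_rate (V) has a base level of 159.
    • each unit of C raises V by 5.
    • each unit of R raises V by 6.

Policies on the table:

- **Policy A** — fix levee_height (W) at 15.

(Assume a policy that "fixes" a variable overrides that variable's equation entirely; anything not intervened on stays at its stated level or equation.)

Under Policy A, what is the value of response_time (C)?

Policy A (W := 15):
  N = 110
  W = 15
  Y = 60
  C = 80 + 110 − 2·15 − 2·60 = 40

40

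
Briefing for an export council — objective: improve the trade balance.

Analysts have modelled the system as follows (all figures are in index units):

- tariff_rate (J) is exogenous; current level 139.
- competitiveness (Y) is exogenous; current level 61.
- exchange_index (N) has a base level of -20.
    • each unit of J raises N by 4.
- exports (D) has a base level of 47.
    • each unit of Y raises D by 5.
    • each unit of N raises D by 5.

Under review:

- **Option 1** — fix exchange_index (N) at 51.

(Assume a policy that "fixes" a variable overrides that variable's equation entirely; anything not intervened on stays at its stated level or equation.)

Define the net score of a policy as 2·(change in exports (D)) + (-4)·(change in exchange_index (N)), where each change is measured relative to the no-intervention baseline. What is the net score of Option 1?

-2910

Baseline:
  J = 139
  Y = 61
  N = -20 + 4·139 = 536
  D = 47 + 5·61 + 5·536 = 3032
Option 1 (N := 51):
  J = 139
  Y = 61
  N = 51
  D = 47 + 5·61 + 5·51 = 607
ΔD = 607 − 3032 = -2425; ΔN = 51 − 536 = -485
Score = 2·(-2425) + (-4)·(-485) = -2910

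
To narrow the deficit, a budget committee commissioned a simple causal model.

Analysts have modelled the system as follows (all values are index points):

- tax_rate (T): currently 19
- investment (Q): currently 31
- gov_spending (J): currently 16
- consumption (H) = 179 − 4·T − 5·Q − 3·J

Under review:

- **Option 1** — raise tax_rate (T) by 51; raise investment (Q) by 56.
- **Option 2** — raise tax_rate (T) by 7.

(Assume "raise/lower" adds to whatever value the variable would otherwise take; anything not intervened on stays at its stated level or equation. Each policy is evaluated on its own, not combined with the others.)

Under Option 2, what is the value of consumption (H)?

-128

Option 2 (T + 7):
  T = 19 + 7 = 26
  Q = 31
  J = 16
  H = 179 − 4·26 − 5·31 − 3·16 = -128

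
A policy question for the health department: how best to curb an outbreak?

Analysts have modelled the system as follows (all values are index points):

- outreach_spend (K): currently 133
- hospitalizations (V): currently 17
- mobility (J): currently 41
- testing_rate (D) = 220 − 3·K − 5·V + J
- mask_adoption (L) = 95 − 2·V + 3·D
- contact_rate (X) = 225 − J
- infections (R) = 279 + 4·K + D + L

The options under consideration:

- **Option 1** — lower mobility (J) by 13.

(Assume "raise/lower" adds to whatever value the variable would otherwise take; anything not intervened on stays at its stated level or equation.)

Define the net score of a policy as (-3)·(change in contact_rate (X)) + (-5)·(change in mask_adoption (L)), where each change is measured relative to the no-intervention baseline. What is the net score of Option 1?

156

Baseline:
  K = 133
  V = 17
  J = 41
  D = 220 − 3·133 − 5·17 + 41 = -223
  L = 95 − 2·17 + 3·(-223) = -608
  X = 225 − 41 = 184
Option 1 (J − 13):
  K = 133
  V = 17
  J = 41 − 13 = 28
  D = 220 − 3·133 − 5·17 + 28 = -236
  L = 95 − 2·17 + 3·(-236) = -647
  X = 225 − 28 = 197
ΔX = 197 − 184 = 13; ΔL = -647 − (-608) = -39
Score = (-3)·13 + (-5)·(-39) = 156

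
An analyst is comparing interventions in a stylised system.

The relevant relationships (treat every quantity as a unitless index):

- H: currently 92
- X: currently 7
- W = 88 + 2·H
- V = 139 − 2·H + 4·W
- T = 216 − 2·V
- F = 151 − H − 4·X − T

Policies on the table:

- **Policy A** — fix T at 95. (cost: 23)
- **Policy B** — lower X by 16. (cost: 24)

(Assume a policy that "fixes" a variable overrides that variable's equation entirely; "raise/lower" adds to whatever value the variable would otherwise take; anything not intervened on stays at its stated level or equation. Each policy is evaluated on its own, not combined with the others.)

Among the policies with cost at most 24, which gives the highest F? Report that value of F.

Policy A (T := 95):
  H = 92
  X = 7
  W = 88 + 2·92 = 272
  V = 139 − 2·92 + 4·272 = 1043
  T = 95
  F = 151 − 92 − 4·7 − 95 = -64
Policy B (X − 16):
  H = 92
  X = 7 − 16 = -9
  W = 88 + 2·92 = 272
  V = 139 − 2·92 + 4·272 = 1043
  T = 216 − 2·1043 = -1870
  F = 151 − 92 − 4·(-9) − (-1870) = 1965
Comparing — Policy A: F=-64, Policy B: F=1965. Highest is 1965 (Policy B).

1965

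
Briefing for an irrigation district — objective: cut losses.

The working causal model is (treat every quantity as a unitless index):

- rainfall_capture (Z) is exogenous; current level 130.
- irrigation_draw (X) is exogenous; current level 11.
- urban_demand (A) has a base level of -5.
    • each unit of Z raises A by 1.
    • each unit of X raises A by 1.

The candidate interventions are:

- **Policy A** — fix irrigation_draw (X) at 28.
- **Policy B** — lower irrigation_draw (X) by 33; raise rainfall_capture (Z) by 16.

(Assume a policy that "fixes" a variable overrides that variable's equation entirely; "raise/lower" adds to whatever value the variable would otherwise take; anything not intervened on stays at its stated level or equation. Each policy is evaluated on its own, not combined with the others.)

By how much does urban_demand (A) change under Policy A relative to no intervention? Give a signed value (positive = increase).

Baseline:
  Z = 130
  X = 11
  A = -5 + 130 + 11 = 136
Policy A (X := 28):
  Z = 130
  X = 28
  A = -5 + 130 + 28 = 153
Change in A: 153 − 136 = 17

17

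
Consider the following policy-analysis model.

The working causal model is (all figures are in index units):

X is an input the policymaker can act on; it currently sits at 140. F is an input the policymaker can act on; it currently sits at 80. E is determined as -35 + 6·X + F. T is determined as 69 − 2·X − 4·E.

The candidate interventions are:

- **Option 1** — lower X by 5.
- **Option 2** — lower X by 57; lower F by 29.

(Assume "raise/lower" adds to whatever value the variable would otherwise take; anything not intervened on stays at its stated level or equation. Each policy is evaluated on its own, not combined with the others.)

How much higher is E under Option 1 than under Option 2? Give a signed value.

Option 1 (X − 5):
  X = 140 − 5 = 135
  F = 80
  E = -35 + 6·135 + 80 = 855
Option 2 (X − 57, F − 29):
  X = 140 − 57 = 83
  F = 80 − 29 = 51
  E = -35 + 6·83 + 51 = 514
E: 855 − 514 = 341

341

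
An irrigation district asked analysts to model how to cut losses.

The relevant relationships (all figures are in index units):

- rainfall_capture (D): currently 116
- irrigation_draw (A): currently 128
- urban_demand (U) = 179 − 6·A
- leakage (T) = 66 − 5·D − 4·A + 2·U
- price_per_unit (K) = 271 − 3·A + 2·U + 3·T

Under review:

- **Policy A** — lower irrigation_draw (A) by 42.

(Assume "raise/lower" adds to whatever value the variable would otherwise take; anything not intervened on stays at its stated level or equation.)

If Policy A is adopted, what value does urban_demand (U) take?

-337

Policy A (A − 42):
  A = 128 − 42 = 86
  U = 179 − 6·86 = -337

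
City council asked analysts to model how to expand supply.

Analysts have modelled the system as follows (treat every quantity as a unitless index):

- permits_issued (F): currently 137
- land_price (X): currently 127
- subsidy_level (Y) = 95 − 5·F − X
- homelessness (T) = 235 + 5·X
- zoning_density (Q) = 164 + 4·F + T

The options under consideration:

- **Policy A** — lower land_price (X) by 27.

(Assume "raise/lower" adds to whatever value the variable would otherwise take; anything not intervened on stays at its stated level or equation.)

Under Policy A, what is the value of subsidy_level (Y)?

-690

Policy A (X − 27):
  F = 137
  X = 127 − 27 = 100
  Y = 95 − 5·137 − 100 = -690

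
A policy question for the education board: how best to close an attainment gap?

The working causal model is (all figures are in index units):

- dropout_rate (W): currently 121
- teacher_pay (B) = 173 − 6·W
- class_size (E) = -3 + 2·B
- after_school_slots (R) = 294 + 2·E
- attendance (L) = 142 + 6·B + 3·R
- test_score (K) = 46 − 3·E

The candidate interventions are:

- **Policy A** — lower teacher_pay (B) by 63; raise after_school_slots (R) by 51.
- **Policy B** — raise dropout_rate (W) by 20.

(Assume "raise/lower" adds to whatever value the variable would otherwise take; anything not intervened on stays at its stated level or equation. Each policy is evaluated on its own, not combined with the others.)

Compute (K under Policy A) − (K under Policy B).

-342

Policy A (B − 63, R + 51):
  W = 121
  B = 173 − 6·121 (−63 from intervention) = -616
  E = -3 + 2·(-616) = -1235
  K = 46 − 3·(-1235) = 3751
Policy B (W + 20):
  W = 121 + 20 = 141
  B = 173 − 6·141 = -673
  E = -3 + 2·(-673) = -1349
  K = 46 − 3·(-1349) = 4093
K: 3751 − 4093 = -342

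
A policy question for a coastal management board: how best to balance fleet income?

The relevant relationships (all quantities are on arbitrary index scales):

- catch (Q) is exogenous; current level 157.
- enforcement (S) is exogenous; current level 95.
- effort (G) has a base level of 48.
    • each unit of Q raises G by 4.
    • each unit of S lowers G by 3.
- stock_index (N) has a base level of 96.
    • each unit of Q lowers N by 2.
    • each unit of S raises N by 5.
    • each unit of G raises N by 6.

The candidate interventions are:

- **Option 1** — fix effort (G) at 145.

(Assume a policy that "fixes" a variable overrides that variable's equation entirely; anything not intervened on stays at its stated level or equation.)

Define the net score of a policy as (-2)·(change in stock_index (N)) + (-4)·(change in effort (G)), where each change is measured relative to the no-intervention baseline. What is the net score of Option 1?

Baseline:
  Q = 157
  S = 95
  G = 48 + 4·157 − 3·95 = 391
  N = 96 − 2·157 + 5·95 + 6·391 = 2603
Option 1 (G := 145):
  Q = 157
  S = 95
  G = 145
  N = 96 − 2·157 + 5·95 + 6·145 = 1127
ΔN = 1127 − 2603 = -1476; ΔG = 145 − 391 = -246
Score = (-2)·(-1476) + (-4)·(-246) = 3936

3936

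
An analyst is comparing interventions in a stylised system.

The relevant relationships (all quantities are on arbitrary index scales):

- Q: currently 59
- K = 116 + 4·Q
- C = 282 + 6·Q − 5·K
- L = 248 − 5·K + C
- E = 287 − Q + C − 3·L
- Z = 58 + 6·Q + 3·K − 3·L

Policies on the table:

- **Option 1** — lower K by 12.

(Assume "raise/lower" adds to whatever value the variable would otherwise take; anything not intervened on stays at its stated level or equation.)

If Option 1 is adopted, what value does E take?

6712

Option 1 (K − 12):
  Q = 59
  K = 116 + 4·59 (−12 from intervention) = 340
  C = 282 + 6·59 − 5·340 = -1064
  L = 248 − 5·340 + (-1064) = -2516
  E = 287 − 59 + (-1064) − 3·(-2516) = 6712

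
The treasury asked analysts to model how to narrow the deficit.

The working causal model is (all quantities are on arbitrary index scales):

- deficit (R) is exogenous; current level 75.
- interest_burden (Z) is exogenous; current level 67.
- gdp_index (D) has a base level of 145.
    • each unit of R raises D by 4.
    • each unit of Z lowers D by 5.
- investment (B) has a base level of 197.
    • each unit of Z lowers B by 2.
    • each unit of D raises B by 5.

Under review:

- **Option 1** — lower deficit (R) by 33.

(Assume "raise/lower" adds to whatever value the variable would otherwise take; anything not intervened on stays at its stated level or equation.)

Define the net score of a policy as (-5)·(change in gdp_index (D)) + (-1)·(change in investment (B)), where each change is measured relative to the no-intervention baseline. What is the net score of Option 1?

1320

Baseline:
  R = 75
  Z = 67
  D = 145 + 4·75 − 5·67 = 110
  B = 197 − 2·67 + 5·110 = 613
Option 1 (R − 33):
  R = 75 − 33 = 42
  Z = 67
  D = 145 + 4·42 − 5·67 = -22
  B = 197 − 2·67 + 5·(-22) = -47
ΔD = -22 − 110 = -132; ΔB = -47 − 613 = -660
Score = (-5)·(-132) + (-1)·(-660) = 1320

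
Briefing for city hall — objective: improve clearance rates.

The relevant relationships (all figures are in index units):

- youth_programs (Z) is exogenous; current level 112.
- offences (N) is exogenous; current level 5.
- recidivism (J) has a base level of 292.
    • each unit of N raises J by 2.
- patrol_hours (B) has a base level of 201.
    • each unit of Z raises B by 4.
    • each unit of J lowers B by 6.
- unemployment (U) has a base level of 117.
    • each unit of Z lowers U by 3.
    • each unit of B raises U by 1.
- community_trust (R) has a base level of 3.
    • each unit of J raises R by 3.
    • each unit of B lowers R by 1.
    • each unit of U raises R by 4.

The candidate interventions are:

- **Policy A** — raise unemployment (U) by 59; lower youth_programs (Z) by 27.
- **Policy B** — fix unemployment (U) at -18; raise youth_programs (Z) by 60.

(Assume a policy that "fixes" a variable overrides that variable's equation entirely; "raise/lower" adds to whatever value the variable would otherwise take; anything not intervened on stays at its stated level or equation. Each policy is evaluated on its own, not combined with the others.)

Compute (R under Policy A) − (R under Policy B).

Policy A (U + 59, Z − 27):
  Z = 112 − 27 = 85
  N = 5
  J = 292 + 2·5 = 302
  B = 201 + 4·85 − 6·302 = -1271
  U = 117 − 3·85 + (-1271) (+59 from intervention) = -1350
  R = 3 + 3·302 − (-1271) + 4·(-1350) = -3220
Policy B (U := -18, Z + 60):
  Z = 112 + 60 = 172
  N = 5
  J = 292 + 2·5 = 302
  B = 201 + 4·172 − 6·302 = -923
  U = -18
  R = 3 + 3·302 − (-923) + 4·(-18) = 1760
R: -3220 − 1760 = -4980

-4980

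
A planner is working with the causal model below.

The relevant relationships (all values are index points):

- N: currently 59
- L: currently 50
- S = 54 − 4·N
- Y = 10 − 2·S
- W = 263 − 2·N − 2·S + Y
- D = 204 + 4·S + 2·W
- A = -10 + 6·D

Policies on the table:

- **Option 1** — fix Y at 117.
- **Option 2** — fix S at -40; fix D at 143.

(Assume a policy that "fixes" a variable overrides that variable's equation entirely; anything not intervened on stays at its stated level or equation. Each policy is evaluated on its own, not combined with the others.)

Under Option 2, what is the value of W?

Option 2 (S := -40, D := 143):
  N = 59
  S = -40
  Y = 10 − 2·(-40) = 90
  W = 263 − 2·59 − 2·(-40) + 90 = 315

315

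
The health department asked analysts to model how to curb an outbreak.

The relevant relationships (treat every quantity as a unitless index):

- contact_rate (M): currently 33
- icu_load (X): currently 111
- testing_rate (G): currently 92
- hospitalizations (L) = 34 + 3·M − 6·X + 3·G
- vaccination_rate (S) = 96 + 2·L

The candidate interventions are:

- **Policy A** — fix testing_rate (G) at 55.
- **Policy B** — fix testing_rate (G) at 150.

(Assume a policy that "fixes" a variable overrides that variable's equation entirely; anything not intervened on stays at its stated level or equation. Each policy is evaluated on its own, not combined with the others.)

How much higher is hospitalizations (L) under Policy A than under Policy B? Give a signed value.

-285

Policy A (G := 55):
  M = 33
  X = 111
  G = 55
  L = 34 + 3·33 − 6·111 + 3·55 = -368
Policy B (G := 150):
  M = 33
  X = 111
  G = 150
  L = 34 + 3·33 − 6·111 + 3·150 = -83
L: -368 − (-83) = -285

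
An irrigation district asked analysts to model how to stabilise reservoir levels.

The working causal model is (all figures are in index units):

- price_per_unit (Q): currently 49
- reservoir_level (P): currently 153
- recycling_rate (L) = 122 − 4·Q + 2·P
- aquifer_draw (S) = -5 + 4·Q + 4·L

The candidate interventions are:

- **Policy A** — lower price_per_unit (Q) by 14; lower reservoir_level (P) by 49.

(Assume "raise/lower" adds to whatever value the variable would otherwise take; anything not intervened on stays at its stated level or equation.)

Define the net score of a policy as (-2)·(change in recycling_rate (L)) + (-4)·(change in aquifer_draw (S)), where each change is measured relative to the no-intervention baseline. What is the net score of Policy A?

980

Baseline:
  Q = 49
  P = 153
  L = 122 − 4·49 + 2·153 = 232
  S = -5 + 4·49 + 4·232 = 1119
Policy A (Q − 14, P − 49):
  Q = 49 − 14 = 35
  P = 153 − 49 = 104
  L = 122 − 4·35 + 2·104 = 190
  S = -5 + 4·35 + 4·190 = 895
ΔL = 190 − 232 = -42; ΔS = 895 − 1119 = -224
Score = (-2)·(-42) + (-4)·(-224) = 980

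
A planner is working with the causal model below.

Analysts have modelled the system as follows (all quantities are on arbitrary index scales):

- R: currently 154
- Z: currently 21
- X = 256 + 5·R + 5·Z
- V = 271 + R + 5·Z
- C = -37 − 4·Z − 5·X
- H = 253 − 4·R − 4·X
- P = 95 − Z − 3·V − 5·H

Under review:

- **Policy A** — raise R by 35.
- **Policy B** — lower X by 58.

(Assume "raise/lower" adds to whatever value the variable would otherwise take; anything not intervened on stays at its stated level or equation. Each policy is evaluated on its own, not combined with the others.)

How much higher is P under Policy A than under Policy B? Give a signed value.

5255

Policy A (R + 35):
  R = 154 + 35 = 189
  Z = 21
  X = 256 + 5·189 + 5·21 = 1306
  V = 271 + 189 + 5·21 = 565
  H = 253 − 4·189 − 4·1306 = -5727
  P = 95 − 21 − 3·565 − 5·(-5727) = 27014
Policy B (X − 58):
  R = 154
  Z = 21
  X = 256 + 5·154 + 5·21 (−58 from intervention) = 1073
  V = 271 + 154 + 5·21 = 530
  H = 253 − 4·154 − 4·1073 = -4655
  P = 95 − 21 − 3·530 − 5·(-4655) = 21759
P: 27014 − 21759 = 5255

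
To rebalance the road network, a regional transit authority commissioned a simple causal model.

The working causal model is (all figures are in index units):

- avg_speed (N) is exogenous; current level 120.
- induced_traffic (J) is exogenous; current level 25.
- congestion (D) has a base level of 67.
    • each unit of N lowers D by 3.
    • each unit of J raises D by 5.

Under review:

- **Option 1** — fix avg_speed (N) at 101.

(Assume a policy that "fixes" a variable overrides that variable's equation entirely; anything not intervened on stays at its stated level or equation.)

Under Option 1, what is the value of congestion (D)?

-111

Option 1 (N := 101):
  N = 101
  J = 25
  D = 67 − 3·101 + 5·25 = -111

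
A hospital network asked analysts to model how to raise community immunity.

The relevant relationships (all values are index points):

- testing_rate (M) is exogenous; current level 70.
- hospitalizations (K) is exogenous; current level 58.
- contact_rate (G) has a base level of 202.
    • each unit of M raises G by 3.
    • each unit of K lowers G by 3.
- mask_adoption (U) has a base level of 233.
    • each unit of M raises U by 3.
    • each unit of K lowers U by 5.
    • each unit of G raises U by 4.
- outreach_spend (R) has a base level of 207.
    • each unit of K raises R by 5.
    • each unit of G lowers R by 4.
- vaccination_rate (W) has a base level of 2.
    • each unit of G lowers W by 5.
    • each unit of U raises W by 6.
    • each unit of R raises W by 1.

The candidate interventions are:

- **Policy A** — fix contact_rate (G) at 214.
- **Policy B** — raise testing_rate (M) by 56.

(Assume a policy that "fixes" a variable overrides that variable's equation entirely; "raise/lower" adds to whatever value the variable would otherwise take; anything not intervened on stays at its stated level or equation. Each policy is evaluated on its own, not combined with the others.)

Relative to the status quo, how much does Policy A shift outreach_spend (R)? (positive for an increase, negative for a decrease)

96

Baseline:
  M = 70
  K = 58
  G = 202 + 3·70 − 3·58 = 238
  R = 207 + 5·58 − 4·238 = -455
Policy A (G := 214):
  M = 70
  K = 58
  G = 214
  R = 207 + 5·58 − 4·214 = -359
Change in R: -359 − (-455) = 96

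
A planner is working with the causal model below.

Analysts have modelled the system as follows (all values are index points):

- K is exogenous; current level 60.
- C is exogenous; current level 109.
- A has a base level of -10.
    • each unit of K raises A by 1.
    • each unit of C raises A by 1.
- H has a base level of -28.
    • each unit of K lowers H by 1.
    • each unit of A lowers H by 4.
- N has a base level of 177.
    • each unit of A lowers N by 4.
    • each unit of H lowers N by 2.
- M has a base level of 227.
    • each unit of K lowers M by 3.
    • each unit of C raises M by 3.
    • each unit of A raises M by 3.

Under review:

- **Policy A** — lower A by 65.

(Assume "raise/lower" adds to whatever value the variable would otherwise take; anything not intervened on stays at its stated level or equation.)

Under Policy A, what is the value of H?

-464

Policy A (A − 65):
  K = 60
  C = 109
  A = -10 + 60 + 109 (−65 from intervention) = 94
  H = -28 − 60 − 4·94 = -464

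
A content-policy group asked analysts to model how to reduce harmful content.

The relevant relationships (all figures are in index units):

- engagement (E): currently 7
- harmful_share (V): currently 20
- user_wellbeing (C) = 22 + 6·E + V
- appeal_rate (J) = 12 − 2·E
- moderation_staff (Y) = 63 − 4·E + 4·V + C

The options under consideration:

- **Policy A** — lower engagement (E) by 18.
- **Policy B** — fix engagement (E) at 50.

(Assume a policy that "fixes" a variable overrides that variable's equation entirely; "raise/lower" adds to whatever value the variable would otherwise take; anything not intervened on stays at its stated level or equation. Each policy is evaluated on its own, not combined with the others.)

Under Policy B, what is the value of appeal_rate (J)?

Policy B (E := 50):
  E = 50
  J = 12 − 2·50 = -88

-88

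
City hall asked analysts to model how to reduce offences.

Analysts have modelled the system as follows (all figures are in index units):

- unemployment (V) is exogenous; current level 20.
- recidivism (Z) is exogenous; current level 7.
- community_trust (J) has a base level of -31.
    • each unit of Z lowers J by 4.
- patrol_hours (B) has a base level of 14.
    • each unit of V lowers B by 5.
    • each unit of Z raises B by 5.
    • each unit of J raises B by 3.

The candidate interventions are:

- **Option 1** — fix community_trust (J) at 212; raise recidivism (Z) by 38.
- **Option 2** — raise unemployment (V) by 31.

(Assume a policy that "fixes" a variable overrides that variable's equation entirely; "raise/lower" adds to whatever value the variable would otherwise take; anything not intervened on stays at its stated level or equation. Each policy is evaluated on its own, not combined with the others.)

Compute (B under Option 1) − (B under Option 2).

1158

Option 1 (J := 212, Z + 38):
  V = 20
  Z = 7 + 38 = 45
  J = 212
  B = 14 − 5·20 + 5·45 + 3·212 = 775
Option 2 (V + 31):
  V = 20 + 31 = 51
  Z = 7
  J = -31 − 4·7 = -59
  B = 14 − 5·51 + 5·7 + 3·(-59) = -383
B: 775 − (-383) = 1158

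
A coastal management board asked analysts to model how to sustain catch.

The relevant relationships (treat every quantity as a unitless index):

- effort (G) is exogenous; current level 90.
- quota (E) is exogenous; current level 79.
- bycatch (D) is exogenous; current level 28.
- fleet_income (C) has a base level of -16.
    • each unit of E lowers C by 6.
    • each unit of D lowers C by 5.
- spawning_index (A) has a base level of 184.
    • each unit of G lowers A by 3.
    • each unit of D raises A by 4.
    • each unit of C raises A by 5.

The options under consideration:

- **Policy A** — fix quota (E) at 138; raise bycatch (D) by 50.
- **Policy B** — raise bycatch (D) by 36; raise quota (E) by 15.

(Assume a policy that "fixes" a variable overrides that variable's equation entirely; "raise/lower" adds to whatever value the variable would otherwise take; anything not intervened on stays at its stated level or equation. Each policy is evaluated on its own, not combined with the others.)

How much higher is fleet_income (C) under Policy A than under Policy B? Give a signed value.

-334

Policy A (E := 138, D + 50):
  E = 138
  D = 28 + 50 = 78
  C = -16 − 6·138 − 5·78 = -1234
Policy B (D + 36, E + 15):
  E = 79 + 15 = 94
  D = 28 + 36 = 64
  C = -16 − 6·94 − 5·64 = -900
C: -1234 − (-900) = -334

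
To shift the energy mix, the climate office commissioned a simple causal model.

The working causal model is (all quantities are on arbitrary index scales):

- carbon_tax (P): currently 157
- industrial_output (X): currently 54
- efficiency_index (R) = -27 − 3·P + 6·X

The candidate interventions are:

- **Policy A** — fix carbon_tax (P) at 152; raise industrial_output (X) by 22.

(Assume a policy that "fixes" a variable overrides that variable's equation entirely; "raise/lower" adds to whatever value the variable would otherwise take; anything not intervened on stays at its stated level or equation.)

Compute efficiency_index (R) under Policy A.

-27

Policy A (P := 152, X + 22):
  P = 152
  X = 54 + 22 = 76
  R = -27 − 3·152 + 6·76 = -27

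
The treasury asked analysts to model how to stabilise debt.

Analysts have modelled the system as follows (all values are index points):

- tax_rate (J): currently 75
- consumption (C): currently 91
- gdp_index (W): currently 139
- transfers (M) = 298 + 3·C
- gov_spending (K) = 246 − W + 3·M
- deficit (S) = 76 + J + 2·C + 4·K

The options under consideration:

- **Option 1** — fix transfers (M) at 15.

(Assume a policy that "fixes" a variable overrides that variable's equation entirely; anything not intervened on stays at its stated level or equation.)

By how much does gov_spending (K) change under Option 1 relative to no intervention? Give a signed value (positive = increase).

-1668

Baseline:
  C = 91
  W = 139
  M = 298 + 3·91 = 571
  K = 246 − 139 + 3·571 = 1820
Option 1 (M := 15):
  C = 91
  W = 139
  M = 15
  K = 246 − 139 + 3·15 = 152
Change in K: 152 − 1820 = -1668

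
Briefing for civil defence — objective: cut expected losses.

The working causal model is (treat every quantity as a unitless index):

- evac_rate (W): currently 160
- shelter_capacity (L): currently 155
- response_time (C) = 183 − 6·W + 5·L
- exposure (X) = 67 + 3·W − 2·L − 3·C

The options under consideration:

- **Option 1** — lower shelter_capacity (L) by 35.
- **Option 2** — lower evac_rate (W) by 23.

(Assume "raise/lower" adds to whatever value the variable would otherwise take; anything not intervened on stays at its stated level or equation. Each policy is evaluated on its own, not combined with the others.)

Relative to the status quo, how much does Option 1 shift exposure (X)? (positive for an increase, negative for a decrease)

595

Baseline:
  W = 160
  L = 155
  C = 183 − 6·160 + 5·155 = -2
  X = 67 + 3·160 − 2·155 − 3·(-2) = 243
Option 1 (L − 35):
  W = 160
  L = 155 − 35 = 120
  C = 183 − 6·160 + 5·120 = -177
  X = 67 + 3·160 − 2·120 − 3·(-177) = 838
Change in X: 838 − 243 = 595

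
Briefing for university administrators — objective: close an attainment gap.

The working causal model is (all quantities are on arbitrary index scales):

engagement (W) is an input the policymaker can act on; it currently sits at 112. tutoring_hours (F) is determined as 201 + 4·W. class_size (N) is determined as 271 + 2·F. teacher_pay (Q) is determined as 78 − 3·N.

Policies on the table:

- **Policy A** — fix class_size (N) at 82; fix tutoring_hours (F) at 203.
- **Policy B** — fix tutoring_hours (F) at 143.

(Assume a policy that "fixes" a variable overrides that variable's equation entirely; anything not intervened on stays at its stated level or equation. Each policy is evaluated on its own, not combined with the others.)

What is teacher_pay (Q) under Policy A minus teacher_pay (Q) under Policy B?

1425

Policy A (N := 82, F := 203):
  W = 112
  F = 203
  N = 82
  Q = 78 − 3·82 = -168
Policy B (F := 143):
  W = 112
  F = 143
  N = 271 + 2·143 = 557
  Q = 78 − 3·557 = -1593
Q: -168 − (-1593) = 1425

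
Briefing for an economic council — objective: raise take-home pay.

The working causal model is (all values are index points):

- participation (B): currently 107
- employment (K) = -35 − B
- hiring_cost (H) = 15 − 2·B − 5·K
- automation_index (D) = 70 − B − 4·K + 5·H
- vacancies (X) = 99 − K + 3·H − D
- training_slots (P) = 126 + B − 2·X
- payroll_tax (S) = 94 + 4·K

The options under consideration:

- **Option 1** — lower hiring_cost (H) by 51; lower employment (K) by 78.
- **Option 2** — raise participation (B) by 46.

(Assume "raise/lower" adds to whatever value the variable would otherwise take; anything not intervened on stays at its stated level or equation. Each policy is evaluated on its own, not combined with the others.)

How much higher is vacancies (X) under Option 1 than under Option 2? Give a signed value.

Option 1 (H − 51, K − 78):
  B = 107
  K = -35 − 107 (−78 from intervention) = -220
  H = 15 − 2·107 − 5·(-220) (−51 from intervention) = 850
  D = 70 − 107 − 4·(-220) + 5·850 = 5093
  X = 99 − (-220) + 3·850 − 5093 = -2224
Option 2 (B + 46):
  B = 107 + 46 = 153
  K = -35 − 153 = -188
  H = 15 − 2·153 − 5·(-188) = 649
  D = 70 − 153 − 4·(-188) + 5·649 = 3914
  X = 99 − (-188) + 3·649 − 3914 = -1680
X: -2224 − (-1680) = -544

-544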